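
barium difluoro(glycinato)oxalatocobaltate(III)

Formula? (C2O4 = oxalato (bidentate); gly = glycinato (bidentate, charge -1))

Ligands: 2 fluoro (F, -1), 1 oxalato (C2O4, -2), 1 glycinato (gly, -1). Ligand charge sum = -5.
With Co in oxidation state +3, the complex ion is [Co...]^2−.
Charge balance with barium (+2) requires 1 complex ion per 1 barium.

Ba[Co(C2O4)F2(gly)]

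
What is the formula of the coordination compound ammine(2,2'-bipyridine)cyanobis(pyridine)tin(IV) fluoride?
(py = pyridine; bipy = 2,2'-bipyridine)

[Sn(bipy)(CN)(NH3)(py)2]F3

Ligands: 1 ammine (NH3, neutral), 2 pyridine (py, neutral), 1 cyano (CN, -1), 1 2,2'-bipyridine (bipy, neutral). Ligand charge sum = -1.
With Sn in oxidation state +4, the complex ion is [Sn...]^3+.
Charge balance with fluoride (-1) requires 1 complex ion per 3 fluoride.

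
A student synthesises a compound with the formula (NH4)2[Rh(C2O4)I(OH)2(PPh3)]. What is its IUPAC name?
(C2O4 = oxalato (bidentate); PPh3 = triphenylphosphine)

ammonium dihydroxoiodooxalato(triphenylphosphine)rhodate(III)

The 2 ammonium counter-ions carry a total charge of +2, so each complex ion is 2−.
Ligand charges: 1×oxalato (-2 each), 1×iodo (-1 each), 2×hydroxo (-1 each), 1×triphenylphosphine (neutral); total -5. So Rh + (-5) = 2−, giving Rh = +3.
Ligands are named alphabetically: hydroxo before iodo before oxalato before triphenylphosphine.
The complex ion is anionic, so rhodium takes the -ate form rhodate(III).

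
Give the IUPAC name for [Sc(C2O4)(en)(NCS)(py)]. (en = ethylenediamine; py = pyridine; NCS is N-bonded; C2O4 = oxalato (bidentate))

There is no counter-ion, so the complex is neutral overall.
Ligand charges: 1×ethylenediamine (neutral), 1×pyridine (neutral), 1×isothiocyanato (-1 each), 1×oxalato (-2 each); total -3. So Sc + (-3) = 0, giving Sc = +3.
Ligands are named alphabetically: ethylenediamine before isothiocyanato before oxalato before pyridine.

(ethylenediamine)isothiocyanatooxalato(pyridine)scandium(III)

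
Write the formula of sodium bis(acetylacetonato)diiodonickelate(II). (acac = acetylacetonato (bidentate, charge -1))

Ligands: 2 iodo (I, -1), 2 acetylacetonato (acac, -1). Ligand charge sum = -4.
With Ni in oxidation state +2, the complex ion is [Ni...]^2−.
Charge balance with sodium (+1) requires 1 complex ion per 2 sodium.

Na2[Ni(acac)2I2]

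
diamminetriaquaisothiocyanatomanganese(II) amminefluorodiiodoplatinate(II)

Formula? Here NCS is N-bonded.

[Mn(H2O)3(NCS)(NH3)2][PtFI2(NH3)]

Cation [Mn…]: ligand charges -1, Mn(II) ⇒ ion charge 1+.
Anion [Pt…]: ligand charges -3, Pt(II) ⇒ ion charge 1−.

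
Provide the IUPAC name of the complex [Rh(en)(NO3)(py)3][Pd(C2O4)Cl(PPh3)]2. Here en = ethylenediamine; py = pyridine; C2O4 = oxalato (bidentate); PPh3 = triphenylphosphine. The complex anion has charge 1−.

The complex anion is given as 1−; its ligand charges sum to -3, so Pd = +2.
With 2 anions per cation, the cation must be 2×1 = 2+.
Cation: ligand charges sum to -1; for the ion to be 2+, Rh = +3.

(ethylenediamine)nitratotris(pyridine)rhodium(III) chlorooxalato(triphenylphosphine)palladate(II)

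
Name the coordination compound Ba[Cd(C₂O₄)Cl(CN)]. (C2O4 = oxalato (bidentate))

barium chlorocyanooxalatocadmate(II)

The 1 barium counter-ion carries a total charge of +2, so each complex ion is 2−.
Ligand charges: 1×oxalato (-2 each), 1×chloro (-1 each), 1×cyano (-1 each); total -4. So Cd + (-4) = 2−, giving Cd = +2.
Ligands are named alphabetically: chloro before cyano before oxalato.
The complex ion is anionic, so cadmium takes the -ate form cadmate(II).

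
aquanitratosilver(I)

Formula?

[Ag(H2O)(NO3)]

Ligands: 1 aqua (H2O, neutral), 1 nitrato (NO3, -1). Ligand charge sum = -1.
With Ag in oxidation state +1, the complex ion is [Ag...].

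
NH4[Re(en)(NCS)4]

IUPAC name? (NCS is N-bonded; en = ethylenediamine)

ammonium (ethylenediamine)tetraisothiocyanatorhenate(III)

The 1 ammonium counter-ion carries a total charge of +1, so each complex ion is 1−.
Ligand charges: 4×isothiocyanato (-1 each), 1×ethylenediamine (neutral); total -4. So Re + (-4) = 1−, giving Re = +3.
Ligands are named alphabetically: ethylenediamine before isothiocyanato.
The complex ion is anionic, so rhenium takes the -ate form rhenate(III).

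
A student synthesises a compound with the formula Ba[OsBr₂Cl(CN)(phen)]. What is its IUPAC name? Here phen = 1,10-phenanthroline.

barium dibromochlorocyano(1,10-phenanthroline)osmate(II)

The 1 barium counter-ion carries a total charge of +2, so each complex ion is 2−.
Ligand charges: 1×chloro (-1 each), 1×cyano (-1 each), 1×1,10-phenanthroline (neutral), 2×bromo (-1 each); total -4. So Os + (-4) = 2−, giving Os = +2.
The complex ion is anionic, so osmium takes the -ate form osmate(II).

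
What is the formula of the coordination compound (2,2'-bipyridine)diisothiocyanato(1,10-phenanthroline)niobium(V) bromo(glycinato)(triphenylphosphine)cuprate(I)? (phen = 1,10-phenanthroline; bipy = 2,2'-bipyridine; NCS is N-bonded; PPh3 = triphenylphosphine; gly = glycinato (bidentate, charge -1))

[Nb(bipy)(NCS)2(phen)][CuBr(gly)(PPh3)]3

Cation [Nb…]: ligand charges -2, Nb(V) ⇒ ion charge 3+.
Anion [Cu…]: ligand charges -2, Cu(I) ⇒ ion charge 1−.
One 3+ cation requires 3 of the 1− anion.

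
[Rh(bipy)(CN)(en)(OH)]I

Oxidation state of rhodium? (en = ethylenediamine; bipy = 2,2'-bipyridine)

+3

1 iodide outside the brackets (-1 each) → the complex ion is 1+.
Ligand charges: 1×en neutral; 1×bipy neutral; 1×OH = -1; 1×CN = -1; sum -2.
Rh + (-2) = 1+ ⇒ Rh is +3.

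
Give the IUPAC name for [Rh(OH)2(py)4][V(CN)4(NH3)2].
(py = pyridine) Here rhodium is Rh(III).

dihydroxotetrakis(pyridine)rhodium(III) diamminetetracyanovanadate(III)

Rh is given as +3; the cation's ligand charges sum to -2, so the complex cation is 1+.
A 1:1 salt means the anion carries the equal and opposite charge, 1−.
Anion: ligand charges sum to -4; for the ion to be 1−, V = +3.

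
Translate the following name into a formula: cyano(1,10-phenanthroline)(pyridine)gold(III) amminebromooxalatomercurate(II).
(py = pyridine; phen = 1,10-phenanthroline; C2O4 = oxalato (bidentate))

Cation [Au…]: ligand charges -1, Au(III) ⇒ ion charge 2+.
Anion [Hg…]: ligand charges -3, Hg(II) ⇒ ion charge 1−.
One 2+ cation requires 2 of the 1− anion.

[Au(CN)(phen)(py)][HgBr(C2O4)(NH3)]2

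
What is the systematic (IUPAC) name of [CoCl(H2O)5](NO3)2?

pentaaquachlorocobalt(III) nitrate

The 2 nitrate counter-ions carry a total charge of -2, so each complex ion is 2+.
Ligand charges: 5×aqua (neutral), 1×chloro (-1 each); total -1. So Co + (-1) = 2+, giving Co = +3.
Ligands are named alphabetically: aqua before chloro.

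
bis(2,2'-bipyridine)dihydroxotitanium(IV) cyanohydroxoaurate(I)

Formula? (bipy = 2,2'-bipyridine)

[Ti(bipy)2(OH)2][Au(CN)(OH)]2

Cation [Ti…]: ligand charges -2, Ti(IV) ⇒ ion charge 2+.
Anion [Au…]: ligand charges -2, Au(I) ⇒ ion charge 1−.
One 2+ cation requires 2 of the 1− anion.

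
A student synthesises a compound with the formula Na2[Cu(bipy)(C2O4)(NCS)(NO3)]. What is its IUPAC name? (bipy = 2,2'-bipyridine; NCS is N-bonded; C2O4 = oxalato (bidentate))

sodium (2,2'-bipyridine)isothiocyanatonitratooxalatocuprate(II)

The 2 sodium counter-ions carry a total charge of +2, so each complex ion is 2−.
Ligand charges: 1×nitrato (-1 each), 1×2,2'-bipyridine (neutral), 1×isothiocyanato (-1 each), 1×oxalato (-2 each); total -4. So Cu + (-4) = 2−, giving Cu = +2.
Ligands are named alphabetically: bipyridine before isothiocyanato before nitrato before oxalato.
The complex ion is anionic, so copper takes the -ate form cuprate(II).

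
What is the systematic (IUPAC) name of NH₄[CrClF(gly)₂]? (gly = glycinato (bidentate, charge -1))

ammonium chlorofluorobis(glycinato)chromate(III)

The 1 ammonium counter-ion carries a total charge of +1, so each complex ion is 1−.
Ligand charges: 2×glycinato (-1 each), 1×fluoro (-1 each), 1×chloro (-1 each); total -4. So Cr + (-4) = 1−, giving Cr = +3.
Ligands are named alphabetically: chloro before fluoro before glycinato.
The complex ion is anionic, so chromium takes the -ate form chromate(III).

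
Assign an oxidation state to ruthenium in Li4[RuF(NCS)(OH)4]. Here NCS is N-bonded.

+2

4 lithium outside the brackets (+1 each) → the complex ion is 4−.
Ligand charges: 1×NCS = -1; 1×F = -1; 4×OH = -4; sum -6.
Ru + (-6) = 4− ⇒ Ru is +2.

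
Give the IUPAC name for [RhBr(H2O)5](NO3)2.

The 2 nitrate counter-ions carry a total charge of -2, so each complex ion is 2+.
Ligand charges: 1×bromo (-1 each), 5×aqua (neutral); total -1. So Rh + (-1) = 2+, giving Rh = +3.
Ligands are named alphabetically: aqua before bromo.

pentaaquabromorhodium(III) nitrate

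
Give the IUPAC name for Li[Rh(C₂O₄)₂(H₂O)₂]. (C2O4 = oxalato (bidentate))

The 1 lithium counter-ion carries a total charge of +1, so each complex ion is 1−.
Ligand charges: 2×aqua (neutral), 2×oxalato (-2 each); total -4. So Rh + (-4) = 1−, giving Rh = +3.
The complex ion is anionic, so rhodium takes the -ate form rhodate(III).

lithium diaquadioxalatorhodate(III)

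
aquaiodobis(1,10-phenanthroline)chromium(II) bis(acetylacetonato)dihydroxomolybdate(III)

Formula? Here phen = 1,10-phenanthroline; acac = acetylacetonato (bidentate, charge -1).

Cation [Cr…]: ligand charges -1, Cr(II) ⇒ ion charge 1+.
Anion [Mo…]: ligand charges -4, Mo(III) ⇒ ion charge 1−.
One 1+ cation balances one 1− anion.

[Cr(H2O)I(phen)2][Mo(acac)2(OH)2]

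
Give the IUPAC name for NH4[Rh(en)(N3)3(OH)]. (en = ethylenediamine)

ammonium triazido(ethylenediamine)hydroxorhodate(III)

The 1 ammonium counter-ion carries a total charge of +1, so each complex ion is 1−.
Ligand charges: 3×azido (-1 each), 1×hydroxo (-1 each), 1×ethylenediamine (neutral); total -4. So Rh + (-4) = 1−, giving Rh = +3.
The complex ion is anionic, so rhodium takes the -ate form rhodate(III).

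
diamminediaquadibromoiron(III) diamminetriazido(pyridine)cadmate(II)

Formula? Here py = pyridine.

[FeBr2(H2O)2(NH3)2][Cd(N3)3(NH3)2(py)]

Cation [Fe…]: ligand charges -2, Fe(III) ⇒ ion charge 1+.
Anion [Cd…]: ligand charges -3, Cd(II) ⇒ ion charge 1−.
One 1+ cation balances one 1− anion.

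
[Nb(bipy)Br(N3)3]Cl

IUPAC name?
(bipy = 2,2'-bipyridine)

The 1 chloride counter-ion carries a total charge of -1, so each complex ion is 1+.
Ligand charges: 3×azido (-1 each), 1×bromo (-1 each), 1×2,2'-bipyridine (neutral); total -4. So Nb + (-4) = 1+, giving Nb = +5.
Ligands are named alphabetically: azido before bipyridine before bromo.

triazido(2,2'-bipyridine)bromoniobium(V) chloride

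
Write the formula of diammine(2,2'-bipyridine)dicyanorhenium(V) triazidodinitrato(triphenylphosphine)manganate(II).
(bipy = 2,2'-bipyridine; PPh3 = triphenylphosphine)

[Re(bipy)(CN)2(NH3)2][Mn(N3)3(NO3)2(PPh3)]

Cation [Re…]: ligand charges -2, Re(V) ⇒ ion charge 3+.
Anion [Mn…]: ligand charges -5, Mn(II) ⇒ ion charge 3−.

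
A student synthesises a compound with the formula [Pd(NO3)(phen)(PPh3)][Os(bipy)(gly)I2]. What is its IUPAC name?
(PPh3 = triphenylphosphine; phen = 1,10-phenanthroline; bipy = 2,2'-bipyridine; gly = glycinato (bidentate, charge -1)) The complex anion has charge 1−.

nitrato(1,10-phenanthroline)(triphenylphosphine)palladium(II) (2,2'-bipyridine)(glycinato)diiodoosmate(II)

Both ions are complex: the cation is named first with the plain metal name, the anion second with the -ate form; each ion's ligands are alphabetised independently.
The complex anion is given as 1−; its ligand charges sum to -3, so Os = +2.
A 1:1 salt means the cation carries the equal and opposite charge, 1+.
Cation: ligand charges sum to -1; for the ion to be 1+, Pd = +2.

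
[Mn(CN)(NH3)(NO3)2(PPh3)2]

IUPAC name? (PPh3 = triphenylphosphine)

There is no counter-ion, so the complex is neutral overall.
Ligand charges: 1×ammine (neutral), 1×cyano (-1 each), 2×nitrato (-1 each), 2×triphenylphosphine (neutral); total -3. So Mn + (-3) = 0, giving Mn = +3.
Ligands are named alphabetically: ammine before cyano before nitrato before triphenylphosphine.

amminecyanodinitratobis(triphenylphosphine)manganese(III)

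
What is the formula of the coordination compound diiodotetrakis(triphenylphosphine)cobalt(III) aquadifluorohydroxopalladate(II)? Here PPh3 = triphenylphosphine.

[CoI2(PPh3)4][PdF2(H2O)(OH)]

Cation [Co…]: ligand charges -2, Co(III) ⇒ ion charge 1+.
Anion [Pd…]: ligand charges -3, Pd(II) ⇒ ion charge 1−.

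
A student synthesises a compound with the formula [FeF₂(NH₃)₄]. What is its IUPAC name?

There is no counter-ion, so the complex is neutral overall.
Ligand charges: 4×ammine (neutral), 2×fluoro (-1 each); total -2. So Fe + (-2) = 0, giving Fe = +2.
Ligands are named alphabetically: ammine before fluoro.

tetraamminedifluoroiron(II)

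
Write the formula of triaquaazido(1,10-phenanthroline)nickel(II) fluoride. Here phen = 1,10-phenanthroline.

Ligands: 1 azido (N3, -1), 3 aqua (H2O, neutral), 1 1,10-phenanthroline (phen, neutral). Ligand charge sum = -1.
With Ni in oxidation state +2, the complex ion is [Ni...]^1+.
Charge balance with fluoride (-1) requires 1 complex ion per 1 fluoride.

[Ni(H2O)3(N3)(phen)]F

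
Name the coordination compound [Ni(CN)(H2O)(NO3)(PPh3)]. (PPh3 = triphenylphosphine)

aquacyanonitrato(triphenylphosphine)nickel(II)

There is no counter-ion, so the complex is neutral overall.
Ligand charges: 1×cyano (-1 each), 1×triphenylphosphine (neutral), 1×aqua (neutral), 1×nitrato (-1 each); total -2. So Ni + (-2) = 0, giving Ni = +2.
Ligands are named alphabetically: aqua before cyano before nitrato before triphenylphosphine.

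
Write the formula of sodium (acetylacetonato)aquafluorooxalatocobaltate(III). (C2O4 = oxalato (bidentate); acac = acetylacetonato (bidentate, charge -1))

Ligands: 1 oxalato (C2O4, -2), 1 fluoro (F, -1), 1 aqua (H2O, neutral), 1 acetylacetonato (acac, -1). Ligand charge sum = -4.
With Co in oxidation state +3, the complex ion is [Co...]^1−.
Charge balance with sodium (+1) requires 1 complex ion per 1 sodium.

Na[Co(acac)(C2O4)F(H2O)]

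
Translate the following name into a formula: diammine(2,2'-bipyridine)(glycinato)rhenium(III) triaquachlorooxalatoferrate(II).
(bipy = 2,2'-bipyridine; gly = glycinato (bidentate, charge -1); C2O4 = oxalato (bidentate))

[Re(bipy)(gly)(NH3)2][Fe(C2O4)Cl(H2O)3]2

Cation [Re…]: ligand charges -1, Re(III) ⇒ ion charge 2+.
Anion [Fe…]: ligand charges -3, Fe(II) ⇒ ion charge 1−.
One 2+ cation requires 2 of the 1− anion.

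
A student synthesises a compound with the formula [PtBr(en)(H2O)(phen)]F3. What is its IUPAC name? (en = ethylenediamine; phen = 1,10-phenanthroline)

The 3 fluoride counter-ions carry a total charge of -3, so each complex ion is 3+.
Ligand charges: 1×ethylenediamine (neutral), 1×1,10-phenanthroline (neutral), 1×bromo (-1 each), 1×aqua (neutral); total -1. So Pt + (-1) = 3+, giving Pt = +4.
Ligands are named alphabetically: aqua before bromo before ethylenediamine before phenanthroline.

aquabromo(ethylenediamine)(1,10-phenanthroline)platinum(IV) fluoride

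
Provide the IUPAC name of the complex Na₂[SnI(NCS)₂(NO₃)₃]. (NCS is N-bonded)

sodium iododiisothiocyanatotrinitratostannate(IV)

The 2 sodium counter-ions carry a total charge of +2, so each complex ion is 2−.
Ligand charges: 3×nitrato (-1 each), 1×iodo (-1 each), 2×isothiocyanato (-1 each); total -6. So Sn + (-6) = 2−, giving Sn = +4.
Ligands are named alphabetically: iodo before isothiocyanato before nitrato.
The complex ion is anionic, so tin takes the -ate form stannate(IV).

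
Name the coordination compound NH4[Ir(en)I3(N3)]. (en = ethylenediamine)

ammonium azido(ethylenediamine)triiodoiridate(III)

The 1 ammonium counter-ion carries a total charge of +1, so each complex ion is 1−.
Ligand charges: 1×ethylenediamine (neutral), 3×iodo (-1 each), 1×azido (-1 each); total -4. So Ir + (-4) = 1−, giving Ir = +3.
Ligands are named alphabetically: azido before ethylenediamine before iodo.
The complex ion is anionic, so iridium takes the -ate form iridate(III).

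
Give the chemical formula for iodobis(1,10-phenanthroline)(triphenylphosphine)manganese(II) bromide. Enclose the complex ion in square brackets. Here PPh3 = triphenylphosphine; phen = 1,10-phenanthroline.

[MnI(phen)2(PPh3)]Br

Ligands: 1 triphenylphosphine (PPh3, neutral), 2 1,10-phenanthroline (phen, neutral), 1 iodo (I, -1). Ligand charge sum = -1.
With Mn in oxidation state +2, the complex ion is [Mn...]^1+.
Charge balance with bromide (-1) requires 1 complex ion per 1 bromide.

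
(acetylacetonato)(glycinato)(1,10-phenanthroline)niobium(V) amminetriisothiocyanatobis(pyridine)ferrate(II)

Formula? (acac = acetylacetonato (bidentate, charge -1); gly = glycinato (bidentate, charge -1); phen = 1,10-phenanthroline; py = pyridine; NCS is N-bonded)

Cation [Nb…]: ligand charges -2, Nb(V) ⇒ ion charge 3+.
Anion [Fe…]: ligand charges -3, Fe(II) ⇒ ion charge 1−.
One 3+ cation requires 3 of the 1− anion.

[Nb(acac)(gly)(phen)][Fe(NCS)3(NH3)(py)2]3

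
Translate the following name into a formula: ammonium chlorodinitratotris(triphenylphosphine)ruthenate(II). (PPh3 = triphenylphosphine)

NH4[RuCl(NO3)2(PPh3)3]

Ligands: 2 nitrato (NO3, -1), 3 triphenylphosphine (PPh3, neutral), 1 chloro (Cl, -1). Ligand charge sum = -3.
With Ru in oxidation state +2, the complex ion is [Ru...]^1−.
Charge balance with ammonium (+1) requires 1 complex ion per 1 ammonium.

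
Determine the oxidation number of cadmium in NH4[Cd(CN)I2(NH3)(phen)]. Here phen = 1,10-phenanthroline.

1 ammonium outside the brackets (+1 each) → the complex ion is 1−.
Ligand charges: 1×CN = -1; 1×phen neutral; 2×I = -2; 1×NH3 neutral; sum -3.
Cd + (-3) = 1− ⇒ Cd is +2.

+2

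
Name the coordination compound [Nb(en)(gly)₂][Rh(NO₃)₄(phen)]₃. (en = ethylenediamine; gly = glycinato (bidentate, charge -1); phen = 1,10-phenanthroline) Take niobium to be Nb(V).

Nb is given as +5; the cation's ligand charges sum to -2, so the complex cation is 3+.
With 3 anions per cation, each anion must be 3/3 = 1−.
Anion: ligand charges sum to -4; for the ion to be 1−, Rh = +3.

(ethylenediamine)bis(glycinato)niobium(V) tetranitrato(1,10-phenanthroline)rhodate(III)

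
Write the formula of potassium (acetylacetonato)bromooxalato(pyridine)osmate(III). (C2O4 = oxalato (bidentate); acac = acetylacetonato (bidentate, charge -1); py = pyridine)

Ligands: 1 oxalato (C2O4, -2), 1 acetylacetonato (acac, -1), 1 pyridine (py, neutral), 1 bromo (Br, -1). Ligand charge sum = -4.
With Os in oxidation state +3, the complex ion is [Os...]^1−.
Charge balance with potassium (+1) requires 1 complex ion per 1 potassium.

K[Os(acac)Br(C2O4)(py)]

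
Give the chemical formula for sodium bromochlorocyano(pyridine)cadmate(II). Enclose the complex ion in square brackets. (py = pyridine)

Ligands: 1 pyridine (py, neutral), 1 bromo (Br, -1), 1 chloro (Cl, -1), 1 cyano (CN, -1). Ligand charge sum = -3.
With Cd in oxidation state +2, the complex ion is [Cd...]^1−.
Charge balance with sodium (+1) requires 1 complex ion per 1 sodium.

Na[CdBrCl(CN)(py)]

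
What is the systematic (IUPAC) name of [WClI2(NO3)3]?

chlorodiiodotrinitratotungsten(VI)

There is no counter-ion, so the complex is neutral overall.
Ligand charges: 1×chloro (-1 each), 3×nitrato (-1 each), 2×iodo (-1 each); total -6. So W + (-6) = 0, giving W = +6.
Ligands are named alphabetically: chloro before iodo before nitrato.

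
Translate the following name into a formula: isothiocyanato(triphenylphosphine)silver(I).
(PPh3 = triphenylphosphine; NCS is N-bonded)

Ligands: 1 triphenylphosphine (PPh3, neutral), 1 isothiocyanato (NCS, -1). Ligand charge sum = -1.
With Ag in oxidation state +1, the complex ion is [Ag...].

[Ag(NCS)(PPh3)]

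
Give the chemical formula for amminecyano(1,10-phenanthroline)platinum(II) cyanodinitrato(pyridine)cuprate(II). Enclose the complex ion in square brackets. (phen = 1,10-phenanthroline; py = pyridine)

Cation [Pt…]: ligand charges -1, Pt(II) ⇒ ion charge 1+.
Anion [Cu…]: ligand charges -3, Cu(II) ⇒ ion charge 1−.
One 1+ cation balances one 1− anion.

[Pt(CN)(NH3)(phen)][Cu(CN)(NO3)2(py)]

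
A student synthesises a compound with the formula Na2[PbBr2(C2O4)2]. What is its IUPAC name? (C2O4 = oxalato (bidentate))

sodium dibromodioxalatoplumbate(IV)

The 2 sodium counter-ions carry a total charge of +2, so each complex ion is 2−.
Ligand charges: 2×oxalato (-2 each), 2×bromo (-1 each); total -6. So Pb + (-6) = 2−, giving Pb = +4.
The complex ion is anionic, so lead takes the -ate form plumbate(IV).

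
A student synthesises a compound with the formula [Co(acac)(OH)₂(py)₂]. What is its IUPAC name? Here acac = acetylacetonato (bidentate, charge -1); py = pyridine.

(acetylacetonato)dihydroxobis(pyridine)cobalt(III)

There is no counter-ion, so the complex is neutral overall.
Ligand charges: 1×acetylacetonato (-1 each), 2×hydroxo (-1 each), 2×pyridine (neutral); total -3. So Co + (-3) = 0, giving Co = +3.
Ligands are named alphabetically: acetylacetonato before hydroxo before pyridine.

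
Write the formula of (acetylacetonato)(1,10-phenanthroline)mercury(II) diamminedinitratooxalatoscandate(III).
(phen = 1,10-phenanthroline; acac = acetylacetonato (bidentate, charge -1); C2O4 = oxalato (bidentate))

[Hg(acac)(phen)][Sc(C2O4)(NH3)2(NO3)2]

Cation [Hg…]: ligand charges -1, Hg(II) ⇒ ion charge 1+.
Anion [Sc…]: ligand charges -4, Sc(III) ⇒ ion charge 1−.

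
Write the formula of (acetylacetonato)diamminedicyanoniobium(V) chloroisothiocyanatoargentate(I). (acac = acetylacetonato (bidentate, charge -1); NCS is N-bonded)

[Nb(acac)(CN)2(NH3)2][AgCl(NCS)]2

Cation [Nb…]: ligand charges -3, Nb(V) ⇒ ion charge 2+.
Anion [Ag…]: ligand charges -2, Ag(I) ⇒ ion charge 1−.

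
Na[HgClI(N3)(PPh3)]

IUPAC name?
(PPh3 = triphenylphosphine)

The 1 sodium counter-ion carries a total charge of +1, so each complex ion is 1−.
Ligand charges: 1×chloro (-1 each), 1×triphenylphosphine (neutral), 1×azido (-1 each), 1×iodo (-1 each); total -3. So Hg + (-3) = 1−, giving Hg = +2.
Ligands are named alphabetically: azido before chloro before iodo before triphenylphosphine.
The complex ion is anionic, so mercury takes the -ate form mercurate(II).

sodium azidochloroiodo(triphenylphosphine)mercurate(II)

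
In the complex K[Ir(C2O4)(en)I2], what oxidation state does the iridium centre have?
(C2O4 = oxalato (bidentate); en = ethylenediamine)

+3

1 potassium outside the brackets (+1 each) → the complex ion is 1−.
Ligand charges: 2×I = -2; 1×C2O4 = -2; 1×en neutral; sum -4.
Ir + (-4) = 1− ⇒ Ir is +3.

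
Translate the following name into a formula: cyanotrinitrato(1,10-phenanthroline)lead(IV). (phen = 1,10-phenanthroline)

[Pb(CN)(NO3)3(phen)]

Ligands: 3 nitrato (NO3, -1), 1 cyano (CN, -1), 1 1,10-phenanthroline (phen, neutral). Ligand charge sum = -4.
With Pb in oxidation state +4, the complex ion is [Pb...].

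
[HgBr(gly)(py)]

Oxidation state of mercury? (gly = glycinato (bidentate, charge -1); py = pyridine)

No counter-ion: the bracketed complex is neutral.
Ligand charges: 1×Br = -1; 1×gly = -1; 1×py neutral; sum -2.
Hg + (-2) = 0 ⇒ Hg is +2.

+2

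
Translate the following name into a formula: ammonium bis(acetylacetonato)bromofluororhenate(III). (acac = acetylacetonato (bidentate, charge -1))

NH4[Re(acac)2BrF]

Ligands: 2 acetylacetonato (acac, -1), 1 bromo (Br, -1), 1 fluoro (F, -1). Ligand charge sum = -4.
With Re in oxidation state +3, the complex ion is [Re...]^1−.
Charge balance with ammonium (+1) requires 1 complex ion per 1 ammonium.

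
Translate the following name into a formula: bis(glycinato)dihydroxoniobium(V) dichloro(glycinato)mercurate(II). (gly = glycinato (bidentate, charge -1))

Cation [Nb…]: ligand charges -4, Nb(V) ⇒ ion charge 1+.
Anion [Hg…]: ligand charges -3, Hg(II) ⇒ ion charge 1−.
One 1+ cation balances one 1− anion.

[Nb(gly)2(OH)2][HgCl2(gly)]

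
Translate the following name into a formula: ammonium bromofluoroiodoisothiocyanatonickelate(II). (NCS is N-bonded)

Ligands: 1 fluoro (F, -1), 1 isothiocyanato (NCS, -1), 1 bromo (Br, -1), 1 iodo (I, -1). Ligand charge sum = -4.
With Ni in oxidation state +2, the complex ion is [Ni...]^2−.
Charge balance with ammonium (+1) requires 1 complex ion per 2 ammonium.

(NH4)2[NiBrFI(NCS)]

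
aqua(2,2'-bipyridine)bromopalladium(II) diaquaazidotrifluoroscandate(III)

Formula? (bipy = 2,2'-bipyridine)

[Pd(bipy)Br(H2O)][ScF3(H2O)2(N3)]

Cation [Pd…]: ligand charges -1, Pd(II) ⇒ ion charge 1+.
Anion [Sc…]: ligand charges -4, Sc(III) ⇒ ion charge 1−.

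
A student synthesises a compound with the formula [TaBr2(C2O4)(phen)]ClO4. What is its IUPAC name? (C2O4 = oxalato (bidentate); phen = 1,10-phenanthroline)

The 1 perchlorate counter-ion carries a total charge of -1, so each complex ion is 1+.
Ligand charges: 1×oxalato (-2 each), 2×bromo (-1 each), 1×1,10-phenanthroline (neutral); total -4. So Ta + (-4) = 1+, giving Ta = +5.
Ligands are named alphabetically: bromo before oxalato before phenanthroline.

dibromooxalato(1,10-phenanthroline)tantalum(V) perchlorate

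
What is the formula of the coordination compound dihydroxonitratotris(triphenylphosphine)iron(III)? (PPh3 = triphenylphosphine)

[Fe(NO3)(OH)2(PPh3)3]

Ligands: 2 hydroxo (OH, -1), 1 nitrato (NO3, -1), 3 triphenylphosphine (PPh3, neutral). Ligand charge sum = -3.
With Fe in oxidation state +3, the complex ion is [Fe...].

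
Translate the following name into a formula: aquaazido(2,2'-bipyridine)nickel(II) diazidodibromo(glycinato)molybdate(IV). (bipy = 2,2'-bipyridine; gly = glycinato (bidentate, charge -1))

[Ni(bipy)(H2O)(N3)][MoBr2(gly)(N3)2]

Cation [Ni…]: ligand charges -1, Ni(II) ⇒ ion charge 1+.
Anion [Mo…]: ligand charges -5, Mo(IV) ⇒ ion charge 1−.
One 1+ cation balances one 1− anion.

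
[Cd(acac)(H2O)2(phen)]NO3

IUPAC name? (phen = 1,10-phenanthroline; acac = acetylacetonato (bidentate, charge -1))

The 1 nitrate counter-ion carries a total charge of -1, so each complex ion is 1+.
Ligand charges: 1×1,10-phenanthroline (neutral), 2×aqua (neutral), 1×acetylacetonato (-1 each); total -1. So Cd + (-1) = 1+, giving Cd = +2.
Ligands are named alphabetically: acetylacetonato before aqua before phenanthroline.

(acetylacetonato)diaqua(1,10-phenanthroline)cadmium(II) nitrate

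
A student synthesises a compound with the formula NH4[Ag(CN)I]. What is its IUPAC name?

The 1 ammonium counter-ion carries a total charge of +1, so each complex ion is 1−.
Ligand charges: 1×cyano (-1 each), 1×iodo (-1 each); total -2. So Ag + (-2) = 1−, giving Ag = +1.
The complex ion is anionic, so silver takes the -ate form argentate(I).

ammonium cyanoiodoargentate(I)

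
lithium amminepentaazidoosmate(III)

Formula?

Li2[Os(N3)5(NH3)]

Ligands: 1 ammine (NH3, neutral), 5 azido (N3, -1). Ligand charge sum = -5.
With Os in oxidation state +3, the complex ion is [Os...]^2−.
Charge balance with lithium (+1) requires 1 complex ion per 2 lithium.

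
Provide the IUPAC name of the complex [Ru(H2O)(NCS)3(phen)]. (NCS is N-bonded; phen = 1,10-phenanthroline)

There is no counter-ion, so the complex is neutral overall.
Ligand charges: 3×isothiocyanato (-1 each), 1×1,10-phenanthroline (neutral), 1×aqua (neutral); total -3. So Ru + (-3) = 0, giving Ru = +3.
Ligands are named alphabetically: aqua before isothiocyanato before phenanthroline.

aquatriisothiocyanato(1,10-phenanthroline)ruthenium(III)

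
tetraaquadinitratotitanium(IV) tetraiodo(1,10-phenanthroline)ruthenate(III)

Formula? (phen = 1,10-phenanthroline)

[Ti(H2O)4(NO3)2][RuI4(phen)]2

Cation [Ti…]: ligand charges -2, Ti(IV) ⇒ ion charge 2+.
Anion [Ru…]: ligand charges -4, Ru(III) ⇒ ion charge 1−.
One 2+ cation requires 2 of the 1− anion.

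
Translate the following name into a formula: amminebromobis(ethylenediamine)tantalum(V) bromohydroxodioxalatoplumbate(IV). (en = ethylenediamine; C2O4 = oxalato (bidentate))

[TaBr(en)2(NH3)][PbBr(C2O4)2(OH)]2

Cation [Ta…]: ligand charges -1, Ta(V) ⇒ ion charge 4+.
Anion [Pb…]: ligand charges -6, Pb(IV) ⇒ ion charge 2−.
One 4+ cation requires 2 of the 2− anion.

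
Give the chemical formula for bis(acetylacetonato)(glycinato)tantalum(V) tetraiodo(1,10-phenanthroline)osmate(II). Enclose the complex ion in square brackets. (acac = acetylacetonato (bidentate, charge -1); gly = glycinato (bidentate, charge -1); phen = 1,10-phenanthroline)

Cation [Ta…]: ligand charges -3, Ta(V) ⇒ ion charge 2+.
Anion [Os…]: ligand charges -4, Os(II) ⇒ ion charge 2−.

[Ta(acac)2(gly)][OsI4(phen)]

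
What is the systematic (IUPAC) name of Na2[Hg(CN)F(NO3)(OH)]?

The 2 sodium counter-ions carry a total charge of +2, so each complex ion is 2−.
Ligand charges: 1×fluoro (-1 each), 1×cyano (-1 each), 1×hydroxo (-1 each), 1×nitrato (-1 each); total -4. So Hg + (-4) = 2−, giving Hg = +2.
The complex ion is anionic, so mercury takes the -ate form mercurate(II).

sodium cyanofluorohydroxonitratomercurate(II)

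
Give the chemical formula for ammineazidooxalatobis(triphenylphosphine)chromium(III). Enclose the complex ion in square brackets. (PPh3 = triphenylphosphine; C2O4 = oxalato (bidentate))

[Cr(C2O4)(N3)(NH3)(PPh3)2]

Ligands: 2 triphenylphosphine (PPh3, neutral), 1 ammine (NH3, neutral), 1 oxalato (C2O4, -2), 1 azido (N3, -1). Ligand charge sum = -3.
With Cr in oxidation state +3, the complex ion is [Cr...].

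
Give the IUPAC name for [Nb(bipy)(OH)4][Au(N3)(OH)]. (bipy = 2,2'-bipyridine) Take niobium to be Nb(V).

(2,2'-bipyridine)tetrahydroxoniobium(V) azidohydroxoaurate(I)

Nb is given as +5; the cation's ligand charges sum to -4, so the complex cation is 1+.
A 1:1 salt means the anion carries the equal and opposite charge, 1−.
Anion: ligand charges sum to -2; for the ion to be 1−, Au = +1.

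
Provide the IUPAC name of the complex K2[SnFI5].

potassium fluoropentaiodostannate(IV)

The 2 potassium counter-ions carry a total charge of +2, so each complex ion is 2−.
Ligand charges: 1×fluoro (-1 each), 5×iodo (-1 each); total -6. So Sn + (-6) = 2−, giving Sn = +4.
Ligands are named alphabetically: fluoro before iodo.
The complex ion is anionic, so tin takes the -ate form stannate(IV).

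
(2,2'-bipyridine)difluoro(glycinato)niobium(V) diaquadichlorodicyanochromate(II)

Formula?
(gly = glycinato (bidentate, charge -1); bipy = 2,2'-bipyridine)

Cation [Nb…]: ligand charges -3, Nb(V) ⇒ ion charge 2+.
Anion [Cr…]: ligand charges -4, Cr(II) ⇒ ion charge 2−.
One 2+ cation balances one 2− anion.

[Nb(bipy)F2(gly)][CrCl2(CN)2(H2O)2]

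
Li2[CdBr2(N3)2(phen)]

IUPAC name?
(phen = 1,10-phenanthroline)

lithium diazidodibromo(1,10-phenanthroline)cadmate(II)

The 2 lithium counter-ions carry a total charge of +2, so each complex ion is 2−.
Ligand charges: 2×azido (-1 each), 2×bromo (-1 each), 1×1,10-phenanthroline (neutral); total -4. So Cd + (-4) = 2−, giving Cd = +2.
Ligands are named alphabetically: azido before bromo before phenanthroline.
The complex ion is anionic, so cadmium takes the -ate form cadmate(II).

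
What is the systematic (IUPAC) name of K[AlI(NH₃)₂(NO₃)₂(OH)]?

potassium diamminehydroxoiododinitratoaluminate(III)

The 1 potassium counter-ion carries a total charge of +1, so each complex ion is 1−.
Ligand charges: 2×nitrato (-1 each), 1×hydroxo (-1 each), 1×iodo (-1 each), 2×ammine (neutral); total -4. So Al + (-4) = 1−, giving Al = +3.
Ligands are named alphabetically: ammine before hydroxo before iodo before nitrato.
The complex ion is anionic, so aluminium takes the -ate form aluminate(III).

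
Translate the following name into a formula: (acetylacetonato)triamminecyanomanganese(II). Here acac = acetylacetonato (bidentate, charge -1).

[Mn(acac)(CN)(NH3)3]

Ligands: 1 cyano (CN, -1), 3 ammine (NH3, neutral), 1 acetylacetonato (acac, -1). Ligand charge sum = -2.
With Mn in oxidation state +2, the complex ion is [Mn...].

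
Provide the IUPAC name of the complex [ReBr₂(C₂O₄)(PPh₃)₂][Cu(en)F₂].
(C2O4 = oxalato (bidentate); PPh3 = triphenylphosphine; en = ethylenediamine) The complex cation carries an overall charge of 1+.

dibromooxalatobis(triphenylphosphine)rhenium(V) (ethylenediamine)difluorocuprate(I)

Both ions are complex: the cation is named first with the plain metal name, the anion second with the -ate form; each ion's ligands are alphabetised independently.
The complex cation is given as 1+; its ligand charges sum to -4, so Re = +5.
A 1:1 salt means the anion carries the equal and opposite charge, 1−.
Anion: ligand charges sum to -2; for the ion to be 1−, Cu = +1.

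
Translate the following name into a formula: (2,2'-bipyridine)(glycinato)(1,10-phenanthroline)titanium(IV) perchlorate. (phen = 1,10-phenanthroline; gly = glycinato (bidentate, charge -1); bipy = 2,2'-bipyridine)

Ligands: 1 1,10-phenanthroline (phen, neutral), 1 glycinato (gly, -1), 1 2,2'-bipyridine (bipy, neutral). Ligand charge sum = -1.
With Ti in oxidation state +4, the complex ion is [Ti...]^3+.
Charge balance with perchlorate (-1) requires 1 complex ion per 3 perchlorate.

[Ti(bipy)(gly)(phen)](ClO4)3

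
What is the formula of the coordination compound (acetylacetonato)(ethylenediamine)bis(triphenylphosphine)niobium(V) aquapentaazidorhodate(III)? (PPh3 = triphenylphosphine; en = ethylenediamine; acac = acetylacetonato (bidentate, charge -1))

Cation [Nb…]: ligand charges -1, Nb(V) ⇒ ion charge 4+.
Anion [Rh…]: ligand charges -5, Rh(III) ⇒ ion charge 2−.

[Nb(acac)(en)(PPh3)2][Rh(H2O)(N3)5]2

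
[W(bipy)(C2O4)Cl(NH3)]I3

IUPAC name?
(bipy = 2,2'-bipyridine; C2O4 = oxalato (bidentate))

ammine(2,2'-bipyridine)chlorooxalatotungsten(VI) iodide

The 3 iodide counter-ions carry a total charge of -3, so each complex ion is 3+.
Ligand charges: 1×2,2'-bipyridine (neutral), 1×oxalato (-2 each), 1×ammine (neutral), 1×chloro (-1 each); total -3. So W + (-3) = 3+, giving W = +6.
Ligands are named alphabetically: ammine before bipyridine before chloro before oxalato.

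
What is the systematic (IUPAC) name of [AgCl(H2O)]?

aquachlorosilver(I)

There is no counter-ion, so the complex is neutral overall.
Ligand charges: 1×chloro (-1 each), 1×aqua (neutral); total -1. So Ag + (-1) = 0, giving Ag = +1.
Ligands are named alphabetically: aqua before chloro.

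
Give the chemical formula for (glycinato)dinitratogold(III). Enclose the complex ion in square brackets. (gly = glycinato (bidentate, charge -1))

[Au(gly)(NO3)2]

Ligands: 1 glycinato (gly, -1), 2 nitrato (NO3, -1). Ligand charge sum = -3.
With Au in oxidation state +3, the complex ion is [Au...].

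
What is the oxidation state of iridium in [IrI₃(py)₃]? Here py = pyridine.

No counter-ion: the bracketed complex is neutral.
Ligand charges: 3×py neutral; 3×I = -3; sum -3.
Ir + (-3) = 0 ⇒ Ir is +3.

+3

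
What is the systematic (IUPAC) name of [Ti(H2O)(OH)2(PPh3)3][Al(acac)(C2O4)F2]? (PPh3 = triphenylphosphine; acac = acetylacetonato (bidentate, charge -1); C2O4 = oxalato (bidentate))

Both ions are complex: the cation is named first with the plain metal name, the anion second with the -ate form; each ion's ligands are alphabetised independently.
Aluminium is always +3 in its complexes; the anion's ligand charges sum to -5, so the complex anion is 2−.
A 1:1 salt means the cation carries the equal and opposite charge, 2+.
Cation: ligand charges sum to -2; for the ion to be 2+, Ti = +4.

aquadihydroxotris(triphenylphosphine)titanium(IV) (acetylacetonato)difluorooxalatoaluminate(III)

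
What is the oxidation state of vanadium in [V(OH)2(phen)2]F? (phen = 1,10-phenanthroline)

1 fluoride outside the brackets (-1 each) → the complex ion is 1+.
Ligand charges: 2×phen neutral; 2×OH = -2; sum -2.
V + (-2) = 1+ ⇒ V is +3.

+3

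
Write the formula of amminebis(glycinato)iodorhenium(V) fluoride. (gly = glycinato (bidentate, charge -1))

Ligands: 1 iodo (I, -1), 1 ammine (NH3, neutral), 2 glycinato (gly, -1). Ligand charge sum = -3.
Charge balance with fluoride (-1) requires 1 complex ion per 2 fluoride.

[Re(gly)2I(NH3)]F2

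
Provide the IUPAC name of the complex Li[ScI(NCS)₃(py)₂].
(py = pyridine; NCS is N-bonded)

The 1 lithium counter-ion carries a total charge of +1, so each complex ion is 1−.
Ligand charges: 2×pyridine (neutral), 1×iodo (-1 each), 3×isothiocyanato (-1 each); total -4. So Sc + (-4) = 1−, giving Sc = +3.
The complex ion is anionic, so scandium takes the -ate form scandate(III).

lithium iodotriisothiocyanatobis(pyridine)scandate(III)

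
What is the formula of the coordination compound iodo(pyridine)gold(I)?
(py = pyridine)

[AuI(py)]

Ligands: 1 iodo (I, -1), 1 pyridine (py, neutral). Ligand charge sum = -1.
With Au in oxidation state +1, the complex ion is [Au...].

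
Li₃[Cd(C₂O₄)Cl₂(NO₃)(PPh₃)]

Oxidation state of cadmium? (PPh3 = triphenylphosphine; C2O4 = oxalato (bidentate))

+2

3 lithium outside the brackets (+1 each) → the complex ion is 3−.
Ligand charges: 1×NO3 = -1; 1×PPh3 neutral; 1×C2O4 = -2; 2×Cl = -2; sum -5.
Cd + (-5) = 3− ⇒ Cd is +2.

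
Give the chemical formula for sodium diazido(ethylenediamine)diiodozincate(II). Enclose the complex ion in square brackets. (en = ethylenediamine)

Na2[Zn(en)I2(N3)2]

Ligands: 2 iodo (I, -1), 1 ethylenediamine (en, neutral), 2 azido (N3, -1). Ligand charge sum = -4.
Charge balance with sodium (+1) requires 1 complex ion per 2 sodium.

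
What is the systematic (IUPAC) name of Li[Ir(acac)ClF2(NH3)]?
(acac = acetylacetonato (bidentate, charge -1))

lithium (acetylacetonato)amminechlorodifluoroiridate(III)

The 1 lithium counter-ion carries a total charge of +1, so each complex ion is 1−.
Ligand charges: 1×ammine (neutral), 2×fluoro (-1 each), 1×chloro (-1 each), 1×acetylacetonato (-1 each); total -4. So Ir + (-4) = 1−, giving Ir = +3.
The complex ion is anionic, so iridium takes the -ate form iridate(III).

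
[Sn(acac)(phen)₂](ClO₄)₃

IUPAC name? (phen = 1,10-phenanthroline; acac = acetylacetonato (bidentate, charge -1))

The 3 perchlorate counter-ions carry a total charge of -3, so each complex ion is 3+.
Ligand charges: 2×1,10-phenanthroline (neutral), 1×acetylacetonato (-1 each); total -1. So Sn + (-1) = 3+, giving Sn = +4.
Ligands are named alphabetically: acetylacetonato before phenanthroline.

(acetylacetonato)bis(1,10-phenanthroline)tin(IV) perchlorate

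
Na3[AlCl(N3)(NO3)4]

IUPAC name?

sodium azidochlorotetranitratoaluminate(III)

The 3 sodium counter-ions carry a total charge of +3, so each complex ion is 3−.
Ligand charges: 4×nitrato (-1 each), 1×chloro (-1 each), 1×azido (-1 each); total -6. So Al + (-6) = 3−, giving Al = +3.
The complex ion is anionic, so aluminium takes the -ate form aluminate(III).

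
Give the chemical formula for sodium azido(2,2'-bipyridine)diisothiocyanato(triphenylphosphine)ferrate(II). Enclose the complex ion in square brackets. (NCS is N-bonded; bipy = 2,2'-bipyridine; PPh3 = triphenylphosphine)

Na[Fe(bipy)(N3)(NCS)2(PPh3)]

Ligands: 2 isothiocyanato (NCS, -1), 1 azido (N3, -1), 1 2,2'-bipyridine (bipy, neutral), 1 triphenylphosphine (PPh3, neutral). Ligand charge sum = -3.
With Fe in oxidation state +2, the complex ion is [Fe...]^1−.
Charge balance with sodium (+1) requires 1 complex ion per 1 sodium.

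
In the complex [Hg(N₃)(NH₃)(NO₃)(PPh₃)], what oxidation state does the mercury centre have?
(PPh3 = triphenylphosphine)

+2

No counter-ion: the bracketed complex is neutral.
Ligand charges: 1×NH3 neutral; 1×NO3 = -1; 1×PPh3 neutral; 1×N3 = -1; sum -2.
Hg + (-2) = 0 ⇒ Hg is +2.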